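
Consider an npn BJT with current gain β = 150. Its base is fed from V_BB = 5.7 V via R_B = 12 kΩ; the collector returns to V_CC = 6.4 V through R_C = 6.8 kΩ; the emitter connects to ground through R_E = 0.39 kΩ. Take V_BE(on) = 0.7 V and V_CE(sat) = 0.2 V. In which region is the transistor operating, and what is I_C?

saturation; I_C ≈ 0.84 mA

Assume active: I_B = (5.7 − 0.7)/(12 + 151×0.39) = 0.0705 mA, I_C = β·I_B = 10.6 mA.
Then V_CE = 6.4 − 10.6×6.8 − 10.7×0.39 = -69.7 V < 0.2 V — the active assumption fails.
Re-solve with V_CE = 0.2 V. KCL at the emitter: V_E/R_E = (V_BB−0.7−V_E)/R_B + (V_CC−0.2−V_E)/R_C, giving V_E = 0.475 V.
I_C = (V_CC − 0.2 − V_E)/R_C = (6.2 − 0.475)/6.8 = 0.842 mA.
Check: I_B = (5 − 0.475)/12 = 0.377 mA, and β·I_B = 56.6 mA > I_C, confirming saturation.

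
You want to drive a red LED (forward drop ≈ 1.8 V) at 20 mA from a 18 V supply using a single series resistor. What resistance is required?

The resistor drops V_S − V_D = 18 − 1.8 = 16.2 V at 20 mA.
R = 16.2 V / 20 mA = 0.81 kΩ.

R ≈ 0.81 kΩ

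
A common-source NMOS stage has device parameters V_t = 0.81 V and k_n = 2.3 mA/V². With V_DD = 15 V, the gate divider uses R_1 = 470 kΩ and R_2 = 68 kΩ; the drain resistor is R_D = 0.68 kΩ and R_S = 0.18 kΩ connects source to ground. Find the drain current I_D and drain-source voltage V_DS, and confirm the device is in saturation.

I_D ≈ 0.96 mA, V_DS ≈ 14 V

V_G = V_DD·R_2/(R_1+R_2) = 15×68/538 = 1.9 V.
Assume saturation: I_D = (k_n/2)(V_GS − V_t)² with V_GS = V_G − I_D·R_S = 1.9 − 0.18·I_D.
Substituting gives 0.0373·I_D² − 1.45·I_D + 1.36 = 0, with roots I_D = 0.959 or 37.9 mA.
The root I_D = 37.9 mA gives V_GS = -4.93 V ≤ V_t, so take I_D = 0.959 mA.
Then V_GS = 1.72 V and V_DS = V_DD − I_D(R_D+R_S) = 15 − 0.959×0.86 = 14.2 V.
Saturation requires V_DS ≥ V_GS − V_t = 0.913 V; 14.2 ≥ 0.913 ✓.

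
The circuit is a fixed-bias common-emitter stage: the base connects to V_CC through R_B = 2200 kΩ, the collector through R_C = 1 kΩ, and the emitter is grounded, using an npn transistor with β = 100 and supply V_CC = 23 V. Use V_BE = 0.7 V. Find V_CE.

V_CE ≈ 22 V

Base loop: V_CC = I_B·R_B + V_BE, so I_B = (23 − 0.7)/2200 kΩ = 0.0101 mA.
In the active region I_C = β·I_B = 100 × 0.0101 = 1.01 mA.
Collector loop: V_CE = V_CC − I_C·R_C = 23 − 1.01×1 = 22 V.
Since V_CE = 22 V > V_CE(sat) ≈ 0.2 V, the transistor is in the active region as assumed.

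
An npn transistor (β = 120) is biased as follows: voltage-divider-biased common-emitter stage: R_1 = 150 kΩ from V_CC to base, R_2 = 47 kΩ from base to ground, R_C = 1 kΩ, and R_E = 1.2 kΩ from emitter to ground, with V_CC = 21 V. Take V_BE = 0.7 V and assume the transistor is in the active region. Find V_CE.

V_CE ≈ 15 V

Thevenize the base divider: V_Th = V_CC·R_2/(R_1+R_2) = 21×47/197 = 5.01 V, R_Th = R_1‖R_2 = 35.8 kΩ.
Base-emitter loop: V_Th = I_B·R_Th + V_BE + (β+1)I_B·R_E, so I_B = (5.01 − 0.7) / (35.8 + 121×1.2) = 0.0238 mA.
I_C = β·I_B = 120×0.0238 = 2.86 mA, and I_E = (β+1)I_B = 2.88 mA.
V_CE = V_CC − I_C·R_C − I_E·R_E = 21 − 2.86×1 − 2.88×1.2 = 14.7 V.
V_CE = 14.7 V > 0.2 V confirms active-region operation.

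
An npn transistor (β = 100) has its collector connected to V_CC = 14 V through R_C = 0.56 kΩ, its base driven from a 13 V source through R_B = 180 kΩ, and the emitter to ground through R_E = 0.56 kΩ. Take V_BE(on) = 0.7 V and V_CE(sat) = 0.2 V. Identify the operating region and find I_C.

Assume active. Base-emitter loop: I_B = (V_BB − V_BE)/(R_B + (β+1)R_E) = (13 − 0.7)/(180 + 101×0.56) = 0.052 mA.
I_C = β·I_B = 100×0.052 = 5.2 mA.
V_CE = V_CC − I_C·R_C − I_E·R_E = 14 − 5.2×0.56 − 5.25×0.56 = 8.15 V > V_CE(sat), so the active-region assumption holds.

active; I_C ≈ 5.2 mA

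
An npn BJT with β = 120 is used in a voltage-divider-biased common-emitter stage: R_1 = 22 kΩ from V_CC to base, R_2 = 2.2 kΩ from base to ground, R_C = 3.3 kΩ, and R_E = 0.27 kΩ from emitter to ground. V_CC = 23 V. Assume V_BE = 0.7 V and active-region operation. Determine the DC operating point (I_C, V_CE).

Thevenize the base divider: V_Th = V_CC·R_2/(R_1+R_2) = 23×2.2/24.2 = 2.09 V, R_Th = R_1‖R_2 = 2 kΩ.
Base-emitter loop: V_Th = I_B·R_Th + V_BE + (β+1)I_B·R_E, so I_B = (2.09 − 0.7) / (2 + 121×0.27) = 0.0401 mA.
I_C = β·I_B = 120×0.0401 = 4.81 mA, and I_E = (β+1)I_B = 4.85 mA.
V_CE = V_CC − I_C·R_C − I_E·R_E = 23 − 4.81×3.3 − 4.85×0.27 = 5.8 V.
V_CE = 5.8 V > 0.2 V confirms active-region operation.

I_C ≈ 4.8 mA, V_CE ≈ 5.8 V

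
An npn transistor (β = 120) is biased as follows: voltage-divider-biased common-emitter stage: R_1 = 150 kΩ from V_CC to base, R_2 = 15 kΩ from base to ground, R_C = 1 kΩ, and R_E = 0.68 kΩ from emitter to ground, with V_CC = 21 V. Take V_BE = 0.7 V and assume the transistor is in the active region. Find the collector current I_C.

I_C ≈ 1.5 mA

Thevenize the base divider: V_Th = V_CC·R_2/(R_1+R_2) = 21×15/165 = 1.91 V, R_Th = R_1‖R_2 = 13.6 kΩ.
Base-emitter loop: V_Th = I_B·R_Th + V_BE + (β+1)I_B·R_E, so I_B = (1.91 − 0.7) / (13.6 + 121×0.68) = 0.0126 mA.
I_C = β·I_B = 120×0.0126 = 1.51 mA, and I_E = (β+1)I_B = 1.53 mA.
V_CE = V_CC − I_C·R_C − I_E·R_E = 21 − 1.51×1 − 1.53×0.68 = 18.5 V.
V_CE = 18.5 V > 0.2 V confirms active-region operation.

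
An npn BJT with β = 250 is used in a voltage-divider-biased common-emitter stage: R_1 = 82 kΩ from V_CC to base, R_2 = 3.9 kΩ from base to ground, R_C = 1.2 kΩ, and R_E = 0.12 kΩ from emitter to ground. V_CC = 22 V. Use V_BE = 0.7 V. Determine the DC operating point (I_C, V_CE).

I_C ≈ 2.2 mA, V_CE ≈ 19 V

Thevenize the base divider: V_Th = V_CC·R_2/(R_1+R_2) = 22×3.9/85.9 = 0.999 V, R_Th = R_1‖R_2 = 3.72 kΩ.
Base-emitter loop: V_Th = I_B·R_Th + V_BE + (β+1)I_B·R_E, so I_B = (0.999 − 0.7) / (3.72 + 251×0.12) = 0.00883 mA.
I_C = β·I_B = 250×0.00883 = 2.21 mA, and I_E = (β+1)I_B = 2.22 mA.
V_CE = V_CC − I_C·R_C − I_E·R_E = 22 − 2.21×1.2 − 2.22×0.12 = 19.1 V.
V_CE = 19.1 V > 0.2 V confirms active-region operation.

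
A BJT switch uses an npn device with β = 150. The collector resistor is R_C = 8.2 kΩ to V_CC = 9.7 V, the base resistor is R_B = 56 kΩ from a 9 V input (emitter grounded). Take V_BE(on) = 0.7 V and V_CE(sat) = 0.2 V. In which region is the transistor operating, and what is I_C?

Assume active: I_B = (9 − 0.7)/56 = 0.148 mA, giving I_C = β·I_B = 22.2 mA.
But then V_CE = 9.7 − 22.2×8.2 = -173 V < V_CE(sat) = 0.2 V — impossible in the active region.
So the transistor is saturated. With V_CE = 0.2 V, I_C = (V_CC − 0.2)/R_C = 9.5/8.2 = 1.16 mA.
Check: β·I_B = 22.2 mA > I_C = 1.16 mA, confirming saturation.

saturation; I_C ≈ 1.2 mA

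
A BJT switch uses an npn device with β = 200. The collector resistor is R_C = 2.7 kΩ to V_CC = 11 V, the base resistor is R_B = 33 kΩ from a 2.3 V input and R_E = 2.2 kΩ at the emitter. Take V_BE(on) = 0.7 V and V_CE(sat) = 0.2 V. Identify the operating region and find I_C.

active; I_C ≈ 0.67 mA

Assume active. Base-emitter loop: I_B = (V_BB − V_BE)/(R_B + (β+1)R_E) = (2.3 − 0.7)/(33 + 201×2.2) = 0.00337 mA.
I_C = β·I_B = 200×0.00337 = 0.673 mA.
V_CE = V_CC − I_C·R_C − I_E·R_E = 11 − 0.673×2.7 − 0.677×2.2 = 7.69 V > V_CE(sat), so the active-region assumption holds.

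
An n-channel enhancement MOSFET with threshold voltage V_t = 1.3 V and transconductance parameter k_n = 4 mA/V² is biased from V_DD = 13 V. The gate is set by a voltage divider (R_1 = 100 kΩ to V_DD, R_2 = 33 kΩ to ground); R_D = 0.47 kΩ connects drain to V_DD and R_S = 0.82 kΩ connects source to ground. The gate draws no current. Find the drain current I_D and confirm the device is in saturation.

V_G = V_DD·R_2/(R_1+R_2) = 13×33/133 = 3.23 V.
Assume saturation: I_D = (k_n/2)(V_GS − V_t)² with V_GS = V_G − I_D·R_S = 3.23 − 0.82·I_D.
Substituting gives 1.34·I_D² − 7.32·I_D + 7.42 = 0, with roots I_D = 1.35 or 4.09 mA.
The root I_D = 4.09 mA gives V_GS = -0.131 V ≤ V_t, so take I_D = 1.35 mA.
Then V_GS = 2.12 V and V_DS = V_DD − I_D(R_D+R_S) = 13 − 1.35×1.29 = 11.3 V.
Saturation requires V_DS ≥ V_GS − V_t = 0.821 V; 11.3 ≥ 0.821 ✓.

I_D ≈ 1.3 mA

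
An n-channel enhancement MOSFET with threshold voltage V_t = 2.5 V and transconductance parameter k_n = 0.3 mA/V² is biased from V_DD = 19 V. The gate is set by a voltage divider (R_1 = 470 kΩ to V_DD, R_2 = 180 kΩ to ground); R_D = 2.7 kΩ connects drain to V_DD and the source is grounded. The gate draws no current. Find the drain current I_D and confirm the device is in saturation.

V_G = V_DD·R_2/(R_1+R_2) = 19×180/650 = 5.26 V. With the source grounded, V_GS = V_G = 5.26 V.
Assume saturation: I_D = (k_n/2)(V_GS − V_t)² = (0.3/2)×(5.26 − 2.5)² = 0.15×2.76² = 1.14 mA.
V_DS = V_DD − I_D·R_D = 19 − 1.14×2.7 = 15.9 V.
Saturation requires V_DS ≥ V_GS − V_t = 2.76 V; 15.9 ≥ 2.76 ✓.

I_D ≈ 1.1 mA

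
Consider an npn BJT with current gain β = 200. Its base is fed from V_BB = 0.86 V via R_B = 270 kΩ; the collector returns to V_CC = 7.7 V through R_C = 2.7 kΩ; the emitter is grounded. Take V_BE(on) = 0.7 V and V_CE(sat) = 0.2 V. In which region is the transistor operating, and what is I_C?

Assume active. Base-emitter loop: I_B = (V_BB − V_BE)/R_B = (0.86 − 0.7)/270 = 0.000593 mA.
I_C = β·I_B = 200×0.000593 = 0.119 mA.
V_CE = V_CC − I_C·R_C = 7.7 − 0.119×2.7 = 7.38 V > V_CE(sat), so the active-region assumption holds.

active; I_C ≈ 0.12 mA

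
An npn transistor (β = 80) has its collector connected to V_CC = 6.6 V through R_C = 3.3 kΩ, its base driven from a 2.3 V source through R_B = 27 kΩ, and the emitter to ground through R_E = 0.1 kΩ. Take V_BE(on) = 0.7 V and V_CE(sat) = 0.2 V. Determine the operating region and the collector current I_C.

saturation; I_C ≈ 1.9 mA

Assume active: I_B = (2.3 − 0.7)/(27 + 81×0.1) = 0.0456 mA, I_C = β·I_B = 3.65 mA.
Then V_CE = 6.6 − 3.65×3.3 − 3.69×0.1 = -5.8 V < 0.2 V — the active assumption fails.
Re-solve with V_CE = 0.2 V. KCL at the emitter: V_E/R_E = (V_BB−0.7−V_E)/R_B + (V_CC−0.2−V_E)/R_C, giving V_E = 0.193 V.
I_C = (V_CC − 0.2 − V_E)/R_C = (6.4 − 0.193)/3.3 = 1.88 mA.
Check: I_B = (1.6 − 0.193)/27 = 0.0521 mA, and β·I_B = 4.17 mA > I_C, confirming saturation.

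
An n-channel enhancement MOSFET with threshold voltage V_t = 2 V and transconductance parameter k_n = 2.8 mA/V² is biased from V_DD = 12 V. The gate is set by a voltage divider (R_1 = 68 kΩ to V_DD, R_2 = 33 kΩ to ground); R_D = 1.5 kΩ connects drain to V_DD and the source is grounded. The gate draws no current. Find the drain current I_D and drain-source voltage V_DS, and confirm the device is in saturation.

V_G = V_DD·R_2/(R_1+R_2) = 12×33/101 = 3.92 V. With the source grounded, V_GS = V_G = 3.92 V.
Assume saturation: I_D = (k_n/2)(V_GS − V_t)² = (2.8/2)×(3.92 − 2)² = 1.4×1.92² = 5.17 mA.
V_DS = V_DD − I_D·R_D = 12 − 5.17×1.5 = 4.25 V.
Saturation requires V_DS ≥ V_GS − V_t = 1.92 V; 4.25 ≥ 1.92 ✓.

I_D ≈ 5.2 mA, V_DS ≈ 4.3 V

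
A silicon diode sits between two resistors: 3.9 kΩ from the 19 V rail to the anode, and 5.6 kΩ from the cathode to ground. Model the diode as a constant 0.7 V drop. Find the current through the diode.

I ≈ 1.9 mA

The two resistors are in series with the diode, so KVL gives 19 = I·3.9 + 0.7 + I·5.6.
I = (19 − 0.7) / (3.9 + 5.6) kΩ = 18.3 / 9.5 = 1.93 mA.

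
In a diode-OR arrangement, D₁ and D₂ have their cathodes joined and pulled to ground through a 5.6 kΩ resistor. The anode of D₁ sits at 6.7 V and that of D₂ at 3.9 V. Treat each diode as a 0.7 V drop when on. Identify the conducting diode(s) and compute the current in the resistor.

Assume both conduct. Then node N would need to be at both 6.7−0.7 = 6 V and 3.9−0.7 = 3.2 V, which is impossible.
Assume only D₁ conducts: V_N = 6.7 − 0.7 = 6 V, so I_R = 6/5.6 = 1.07 mA.
Check D₂: its anode-to-cathode voltage is 3.9 − 6 = -2.1 V < 0.7 V, so it is off. The assumption is consistent.

Only D₁ conducts; I_R ≈ 1.1 mA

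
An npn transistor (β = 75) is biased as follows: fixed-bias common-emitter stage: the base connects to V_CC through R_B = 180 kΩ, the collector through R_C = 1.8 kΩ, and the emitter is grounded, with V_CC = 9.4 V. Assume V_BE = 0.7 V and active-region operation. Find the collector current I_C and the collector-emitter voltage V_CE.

I_C ≈ 3.6 mA, V_CE ≈ 2.9 V

Base loop: V_CC = I_B·R_B + V_BE, so I_B = (9.4 − 0.7)/180 kΩ = 0.0483 mA.
In the active region I_C = β·I_B = 75 × 0.0483 = 3.63 mA.
Collector loop: V_CE = V_CC − I_C·R_C = 9.4 − 3.63×1.8 = 2.87 V.
Since V_CE = 2.87 V > V_CE(sat) ≈ 0.2 V, the transistor is in the active region as assumed.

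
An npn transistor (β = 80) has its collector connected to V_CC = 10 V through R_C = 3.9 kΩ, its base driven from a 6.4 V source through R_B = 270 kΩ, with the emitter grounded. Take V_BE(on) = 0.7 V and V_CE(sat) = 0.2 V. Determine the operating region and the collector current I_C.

Assume active. Base-emitter loop: I_B = (V_BB − V_BE)/R_B = (6.4 − 0.7)/270 = 0.0211 mA.
I_C = β·I_B = 80×0.0211 = 1.69 mA.
V_CE = V_CC − I_C·R_C = 10 − 1.69×3.9 = 3.41 V > V_CE(sat), so the active-region assumption holds.

active; I_C ≈ 1.7 mA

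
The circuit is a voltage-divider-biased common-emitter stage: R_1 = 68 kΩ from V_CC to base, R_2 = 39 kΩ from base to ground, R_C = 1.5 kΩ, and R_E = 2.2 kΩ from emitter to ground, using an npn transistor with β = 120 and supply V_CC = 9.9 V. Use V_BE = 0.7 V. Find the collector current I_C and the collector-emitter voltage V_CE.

I_C ≈ 1.2 mA, V_CE ≈ 5.4 V

Thevenize the base divider: V_Th = V_CC·R_2/(R_1+R_2) = 9.9×39/107 = 3.61 V, R_Th = R_1‖R_2 = 24.8 kΩ.
Base-emitter loop: V_Th = I_B·R_Th + V_BE + (β+1)I_B·R_E, so I_B = (3.61 − 0.7) / (24.8 + 121×2.2) = 0.01 mA.
I_C = β·I_B = 120×0.01 = 1.2 mA, and I_E = (β+1)I_B = 1.21 mA.
V_CE = V_CC − I_C·R_C − I_E·R_E = 9.9 − 1.2×1.5 − 1.21×2.2 = 5.44 V.
V_CE = 5.44 V > 0.2 V confirms active-region operation.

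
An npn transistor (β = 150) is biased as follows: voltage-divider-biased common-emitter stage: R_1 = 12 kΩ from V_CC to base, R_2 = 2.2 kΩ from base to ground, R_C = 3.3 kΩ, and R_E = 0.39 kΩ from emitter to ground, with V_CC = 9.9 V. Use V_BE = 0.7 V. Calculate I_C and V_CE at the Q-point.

Thevenize the base divider: V_Th = V_CC·R_2/(R_1+R_2) = 9.9×2.2/14.2 = 1.53 V, R_Th = R_1‖R_2 = 1.86 kΩ.
Base-emitter loop: V_Th = I_B·R_Th + V_BE + (β+1)I_B·R_E, so I_B = (1.53 − 0.7) / (1.86 + 151×0.39) = 0.0137 mA.
I_C = β·I_B = 150×0.0137 = 2.06 mA, and I_E = (β+1)I_B = 2.07 mA.
V_CE = V_CC − I_C·R_C − I_E·R_E = 9.9 − 2.06×3.3 − 2.07×0.39 = 2.3 V.
V_CE = 2.3 V > 0.2 V confirms active-region operation.

I_C ≈ 2.1 mA, V_CE ≈ 2.3 V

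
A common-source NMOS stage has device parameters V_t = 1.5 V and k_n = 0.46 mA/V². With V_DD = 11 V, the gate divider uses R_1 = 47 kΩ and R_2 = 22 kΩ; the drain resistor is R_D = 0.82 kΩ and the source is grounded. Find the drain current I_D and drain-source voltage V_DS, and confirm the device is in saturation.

I_D ≈ 0.93 mA, V_DS ≈ 10 V

V_G = V_DD·R_2/(R_1+R_2) = 11×22/69 = 3.51 V. With the source grounded, V_GS = V_G = 3.51 V.
Assume saturation: I_D = (k_n/2)(V_GS − V_t)² = (0.46/2)×(3.51 − 1.5)² = 0.23×2.01² = 0.927 mA.
V_DS = V_DD − I_D·R_D = 11 − 0.927×0.82 = 10.2 V.
Saturation requires V_DS ≥ V_GS − V_t = 2.01 V; 10.2 ≥ 2.01 ✓.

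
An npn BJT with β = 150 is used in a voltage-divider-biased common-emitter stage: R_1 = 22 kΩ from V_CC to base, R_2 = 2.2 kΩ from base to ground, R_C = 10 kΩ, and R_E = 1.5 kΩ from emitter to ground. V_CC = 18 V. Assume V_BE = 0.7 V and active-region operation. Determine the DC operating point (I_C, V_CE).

I_C ≈ 0.61 mA, V_CE ≈ 11 V

Thevenize the base divider: V_Th = V_CC·R_2/(R_1+R_2) = 18×2.2/24.2 = 1.64 V, R_Th = R_1‖R_2 = 2 kΩ.
Base-emitter loop: V_Th = I_B·R_Th + V_BE + (β+1)I_B·R_E, so I_B = (1.64 − 0.7) / (2 + 151×1.5) = 0.0041 mA.
I_C = β·I_B = 150×0.0041 = 0.615 mA, and I_E = (β+1)I_B = 0.619 mA.
V_CE = V_CC − I_C·R_C − I_E·R_E = 18 − 0.615×10 − 0.619×1.5 = 10.9 V.
V_CE = 10.9 V > 0.2 V confirms active-region operation.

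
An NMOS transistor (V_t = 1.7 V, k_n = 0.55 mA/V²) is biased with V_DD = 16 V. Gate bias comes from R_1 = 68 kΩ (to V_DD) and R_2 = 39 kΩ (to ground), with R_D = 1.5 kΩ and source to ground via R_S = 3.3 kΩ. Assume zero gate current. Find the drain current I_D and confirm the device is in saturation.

I_D ≈ 0.75 mA

V_G = V_DD·R_2/(R_1+R_2) = 16×39/107 = 5.83 V.
Assume saturation: I_D = (k_n/2)(V_GS − V_t)² with V_GS = V_G − I_D·R_S = 5.83 − 3.3·I_D.
Substituting gives 2.99·I_D² − 8.5·I_D + 4.69 = 0, with roots I_D = 0.751 or 2.09 mA.
The root I_D = 2.09 mA gives V_GS = -1.05 V ≤ V_t, so take I_D = 0.751 mA.
Then V_GS = 3.35 V and V_DS = V_DD − I_D(R_D+R_S) = 16 − 0.751×4.8 = 12.4 V.
Saturation requires V_DS ≥ V_GS − V_t = 1.65 V; 12.4 ≥ 1.65 ✓.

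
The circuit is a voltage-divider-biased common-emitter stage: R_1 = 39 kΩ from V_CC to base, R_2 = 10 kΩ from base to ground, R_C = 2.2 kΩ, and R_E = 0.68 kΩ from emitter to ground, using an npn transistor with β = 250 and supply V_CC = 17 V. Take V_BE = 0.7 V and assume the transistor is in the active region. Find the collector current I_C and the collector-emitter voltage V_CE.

Thevenize the base divider: V_Th = V_CC·R_2/(R_1+R_2) = 17×10/49 = 3.47 V, R_Th = R_1‖R_2 = 7.96 kΩ.
Base-emitter loop: V_Th = I_B·R_Th + V_BE + (β+1)I_B·R_E, so I_B = (3.47 − 0.7) / (7.96 + 251×0.68) = 0.0155 mA.
I_C = β·I_B = 250×0.0155 = 3.88 mA, and I_E = (β+1)I_B = 3.89 mA.
V_CE = V_CC − I_C·R_C − I_E·R_E = 17 − 3.88×2.2 − 3.89×0.68 = 5.83 V.
V_CE = 5.83 V > 0.2 V confirms active-region operation.

I_C ≈ 3.9 mA, V_CE ≈ 5.8 V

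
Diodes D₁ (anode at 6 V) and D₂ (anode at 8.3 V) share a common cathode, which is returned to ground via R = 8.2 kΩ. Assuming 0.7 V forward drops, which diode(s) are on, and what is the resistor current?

Assume both conduct. Then node N would need to be at both 6−0.7 = 5.3 V and 8.3−0.7 = 7.6 V, which is impossible.
Assume only D₂ conducts: V_N = 8.3 − 0.7 = 7.6 V, so I_R = 7.6/8.2 = 0.927 mA.
Check D₁: its anode-to-cathode voltage is 6 − 7.6 = -1.6 V < 0.7 V, so it is off. The assumption is consistent.

Only D₂ conducts; I_R ≈ 0.93 mA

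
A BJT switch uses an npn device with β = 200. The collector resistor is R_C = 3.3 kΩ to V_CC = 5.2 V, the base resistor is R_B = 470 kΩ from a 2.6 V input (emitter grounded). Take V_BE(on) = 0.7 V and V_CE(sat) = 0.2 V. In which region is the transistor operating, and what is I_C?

active; I_C ≈ 0.81 mA

Assume active. Base-emitter loop: I_B = (V_BB − V_BE)/R_B = (2.6 − 0.7)/470 = 0.00404 mA.
I_C = β·I_B = 200×0.00404 = 0.809 mA.
V_CE = V_CC − I_C·R_C = 5.2 − 0.809×3.3 = 2.53 V > V_CE(sat), so the active-region assumption holds.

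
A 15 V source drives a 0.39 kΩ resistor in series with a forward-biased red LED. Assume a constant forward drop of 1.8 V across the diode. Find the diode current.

I ≈ 34 mA

KVL around the loop: 15 = V_D + I·R = 1.8 + I × 0.39 kΩ.
So I = (15 − 1.8) / 0.39 kΩ = 13.2 / 0.39 = 33.8 mA.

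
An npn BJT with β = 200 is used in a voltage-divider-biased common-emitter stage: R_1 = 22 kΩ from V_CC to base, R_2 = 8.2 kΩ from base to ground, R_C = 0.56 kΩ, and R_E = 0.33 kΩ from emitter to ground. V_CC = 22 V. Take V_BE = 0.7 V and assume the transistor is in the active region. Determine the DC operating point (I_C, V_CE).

Thevenize the base divider: V_Th = V_CC·R_2/(R_1+R_2) = 22×8.2/30.2 = 5.97 V, R_Th = R_1‖R_2 = 5.97 kΩ.
Base-emitter loop: V_Th = I_B·R_Th + V_BE + (β+1)I_B·R_E, so I_B = (5.97 − 0.7) / (5.97 + 201×0.33) = 0.0729 mA.
I_C = β·I_B = 200×0.0729 = 14.6 mA, and I_E = (β+1)I_B = 14.7 mA.
V_CE = V_CC − I_C·R_C − I_E·R_E = 22 − 14.6×0.56 − 14.7×0.33 = 8.99 V.
V_CE = 8.99 V > 0.2 V confirms active-region operation.

I_C ≈ 15 mA, V_CE ≈ 9 V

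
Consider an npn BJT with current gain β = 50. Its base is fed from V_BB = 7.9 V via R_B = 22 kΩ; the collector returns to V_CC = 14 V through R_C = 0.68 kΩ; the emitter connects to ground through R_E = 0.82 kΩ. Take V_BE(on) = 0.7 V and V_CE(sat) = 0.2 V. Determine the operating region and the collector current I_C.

active; I_C ≈ 5.6 mA

Assume active. Base-emitter loop: I_B = (V_BB − V_BE)/(R_B + (β+1)R_E) = (7.9 − 0.7)/(22 + 51×0.82) = 0.113 mA.
I_C = β·I_B = 50×0.113 = 5.64 mA.
V_CE = V_CC − I_C·R_C − I_E·R_E = 14 − 5.64×0.68 − 5.75×0.82 = 5.45 V > V_CE(sat), so the active-region assumption holds.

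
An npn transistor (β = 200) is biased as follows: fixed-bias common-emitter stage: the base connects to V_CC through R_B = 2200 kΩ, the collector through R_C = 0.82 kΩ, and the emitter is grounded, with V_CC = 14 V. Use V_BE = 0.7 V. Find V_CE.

V_CE ≈ 13 V

Base loop: V_CC = I_B·R_B + V_BE, so I_B = (14 − 0.7)/2200 kΩ = 0.00605 mA.
In the active region I_C = β·I_B = 200 × 0.00605 = 1.21 mA.
Collector loop: V_CE = V_CC − I_C·R_C = 14 − 1.21×0.82 = 13 V.
Since V_CE = 13 V > V_CE(sat) ≈ 0.2 V, the transistor is in the active region as assumed.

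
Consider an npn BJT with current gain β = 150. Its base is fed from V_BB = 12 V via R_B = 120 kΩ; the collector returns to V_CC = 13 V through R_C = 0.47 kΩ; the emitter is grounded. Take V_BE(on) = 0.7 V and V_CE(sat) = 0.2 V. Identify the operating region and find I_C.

active; I_C ≈ 14 mA

Assume active. Base-emitter loop: I_B = (V_BB − V_BE)/R_B = (12 − 0.7)/120 = 0.0942 mA.
I_C = β·I_B = 150×0.0942 = 14.1 mA.
V_CE = V_CC − I_C·R_C = 13 − 14.1×0.47 = 6.36 V > V_CE(sat), so the active-region assumption holds.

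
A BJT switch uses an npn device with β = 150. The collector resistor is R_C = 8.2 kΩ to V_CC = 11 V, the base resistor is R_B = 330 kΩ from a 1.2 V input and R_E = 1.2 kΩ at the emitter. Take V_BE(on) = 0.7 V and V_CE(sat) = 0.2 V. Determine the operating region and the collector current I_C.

Assume active. Base-emitter loop: I_B = (V_BB − V_BE)/(R_B + (β+1)R_E) = (1.2 − 0.7)/(330 + 151×1.2) = 0.000978 mA.
I_C = β·I_B = 150×0.000978 = 0.147 mA.
V_CE = V_CC − I_C·R_C − I_E·R_E = 11 − 0.147×8.2 − 0.148×1.2 = 9.62 V > V_CE(sat), so the active-region assumption holds.

active; I_C ≈ 0.15 mA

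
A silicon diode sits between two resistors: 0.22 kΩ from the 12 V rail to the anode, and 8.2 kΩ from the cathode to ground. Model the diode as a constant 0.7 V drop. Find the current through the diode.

I ≈ 1.3 mA

The two resistors are in series with the diode, so KVL gives 12 = I·0.22 + 0.7 + I·8.2.
I = (12 − 0.7) / (0.22 + 8.2) kΩ = 11.3 / 8.42 = 1.34 mA.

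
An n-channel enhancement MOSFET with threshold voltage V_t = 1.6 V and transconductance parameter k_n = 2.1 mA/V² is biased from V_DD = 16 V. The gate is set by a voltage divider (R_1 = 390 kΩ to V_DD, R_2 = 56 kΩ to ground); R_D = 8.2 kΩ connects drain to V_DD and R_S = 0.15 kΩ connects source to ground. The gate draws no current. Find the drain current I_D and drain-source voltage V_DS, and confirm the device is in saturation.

V_G = V_DD·R_2/(R_1+R_2) = 16×56/446 = 2.01 V.
Assume saturation: I_D = (k_n/2)(V_GS − V_t)² with V_GS = V_G − I_D·R_S = 2.01 − 0.15·I_D.
Substituting gives 0.0236·I_D² − 1.13·I_D + 0.176 = 0, with roots I_D = 0.156 or 47.6 mA.
The root I_D = 47.6 mA gives V_GS = -5.13 V ≤ V_t, so take I_D = 0.156 mA.
Then V_GS = 1.99 V and V_DS = V_DD − I_D(R_D+R_S) = 16 − 0.156×8.35 = 14.7 V.
Saturation requires V_DS ≥ V_GS − V_t = 0.386 V; 14.7 ≥ 0.386 ✓.

I_D ≈ 0.16 mA, V_DS ≈ 15 V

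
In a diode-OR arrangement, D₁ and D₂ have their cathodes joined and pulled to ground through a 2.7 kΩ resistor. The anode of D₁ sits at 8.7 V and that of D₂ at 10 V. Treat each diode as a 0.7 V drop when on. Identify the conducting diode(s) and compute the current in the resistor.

Only D₂ conducts; I_R ≈ 3.4 mA

Assume both conduct. Then node N would need to be at both 8.7−0.7 = 8 V and 10−0.7 = 9.3 V, which is impossible.
Assume only D₂ conducts: V_N = 10 − 0.7 = 9.3 V, so I_R = 9.3/2.7 = 3.44 mA.
Check D₁: its anode-to-cathode voltage is 8.7 − 9.3 = -0.6 V < 0.7 V, so it is off. The assumption is consistent.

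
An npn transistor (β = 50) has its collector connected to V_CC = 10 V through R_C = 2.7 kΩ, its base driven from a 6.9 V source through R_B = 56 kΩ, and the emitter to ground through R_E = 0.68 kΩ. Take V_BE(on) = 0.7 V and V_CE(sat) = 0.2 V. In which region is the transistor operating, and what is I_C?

saturation; I_C ≈ 2.9 mA

Assume active: I_B = (6.9 − 0.7)/(56 + 51×0.68) = 0.0684 mA, I_C = β·I_B = 3.42 mA.
Then V_CE = 10 − 3.42×2.7 − 3.49×0.68 = -1.6 V < 0.2 V — the active assumption fails.
Re-solve with V_CE = 0.2 V. KCL at the emitter: V_E/R_E = (V_BB−0.7−V_E)/R_B + (V_CC−0.2−V_E)/R_C, giving V_E = 2.01 V.
I_C = (V_CC − 0.2 − V_E)/R_C = (9.8 − 2.01)/2.7 = 2.88 mA.
Check: I_B = (6.2 − 2.01)/56 = 0.0748 mA, and β·I_B = 3.74 mA > I_C, confirming saturation.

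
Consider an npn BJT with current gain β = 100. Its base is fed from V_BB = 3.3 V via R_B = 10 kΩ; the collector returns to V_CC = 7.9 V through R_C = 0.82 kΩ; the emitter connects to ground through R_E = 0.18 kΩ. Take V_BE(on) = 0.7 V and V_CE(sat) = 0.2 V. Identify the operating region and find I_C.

saturation; I_C ≈ 7.7 mA

Assume active: I_B = (3.3 − 0.7)/(10 + 101×0.18) = 0.0923 mA, I_C = β·I_B = 9.23 mA.
Then V_CE = 7.9 − 9.23×0.82 − 9.32×0.18 = -1.34 V < 0.2 V — the active assumption fails.
Re-solve with V_CE = 0.2 V. KCL at the emitter: V_E/R_E = (V_BB−0.7−V_E)/R_B + (V_CC−0.2−V_E)/R_C, giving V_E = 1.4 V.
I_C = (V_CC − 0.2 − V_E)/R_C = (7.7 − 1.4)/0.82 = 7.68 mA.
Check: I_B = (2.6 − 1.4)/10 = 0.12 mA, and β·I_B = 12 mA > I_C, confirming saturation.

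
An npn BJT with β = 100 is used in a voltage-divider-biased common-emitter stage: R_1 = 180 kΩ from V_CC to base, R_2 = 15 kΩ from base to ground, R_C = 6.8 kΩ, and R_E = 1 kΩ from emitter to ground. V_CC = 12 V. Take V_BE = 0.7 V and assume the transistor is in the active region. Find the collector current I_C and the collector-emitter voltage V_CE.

I_C ≈ 0.19 mA, V_CE ≈ 10 V

Thevenize the base divider: V_Th = V_CC·R_2/(R_1+R_2) = 12×15/195 = 0.923 V, R_Th = R_1‖R_2 = 13.8 kΩ.
Base-emitter loop: V_Th = I_B·R_Th + V_BE + (β+1)I_B·R_E, so I_B = (0.923 − 0.7) / (13.8 + 101×1) = 0.00194 mA.
I_C = β·I_B = 100×0.00194 = 0.194 mA, and I_E = (β+1)I_B = 0.196 mA.
V_CE = V_CC − I_C·R_C − I_E·R_E = 12 − 0.194×6.8 − 0.196×1 = 10.5 V.
V_CE = 10.5 V > 0.2 V confirms active-region operation.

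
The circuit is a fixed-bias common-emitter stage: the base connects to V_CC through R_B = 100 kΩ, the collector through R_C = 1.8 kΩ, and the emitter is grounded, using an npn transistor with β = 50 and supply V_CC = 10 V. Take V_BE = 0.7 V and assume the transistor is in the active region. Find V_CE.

Base loop: V_CC = I_B·R_B + V_BE, so I_B = (10 − 0.7)/100 kΩ = 0.093 mA.
In the active region I_C = β·I_B = 50 × 0.093 = 4.65 mA.
Collector loop: V_CE = V_CC − I_C·R_C = 10 − 4.65×1.8 = 1.63 V.
Since V_CE = 1.63 V > V_CE(sat) ≈ 0.2 V, the transistor is in the active region as assumed.

V_CE ≈ 1.6 V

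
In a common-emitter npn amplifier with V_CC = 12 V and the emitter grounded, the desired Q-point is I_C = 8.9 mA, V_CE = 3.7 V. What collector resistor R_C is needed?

R_C ≈ 0.93 kΩ

Collector loop: V_CC = I_C·R_C + V_CE.
R_C = (V_CC − V_CE)/I_C = (12 − 3.7)/8.9 = 0.933 kΩ.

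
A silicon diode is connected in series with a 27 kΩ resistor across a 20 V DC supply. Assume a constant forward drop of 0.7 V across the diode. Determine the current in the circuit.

KVL around the loop: 20 = V_D + I·R = 0.7 + I × 27 kΩ.
So I = (20 − 0.7) / 27 kΩ = 19.3 / 27 = 0.715 mA.

I ≈ 0.71 mA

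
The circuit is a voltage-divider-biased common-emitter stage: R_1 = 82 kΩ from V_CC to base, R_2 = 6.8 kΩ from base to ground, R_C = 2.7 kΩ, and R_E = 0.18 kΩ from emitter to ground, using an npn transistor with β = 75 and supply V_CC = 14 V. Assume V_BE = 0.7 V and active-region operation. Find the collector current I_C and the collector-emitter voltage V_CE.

I_C ≈ 1.4 mA, V_CE ≈ 10 V

Thevenize the base divider: V_Th = V_CC·R_2/(R_1+R_2) = 14×6.8/88.8 = 1.07 V, R_Th = R_1‖R_2 = 6.28 kΩ.
Base-emitter loop: V_Th = I_B·R_Th + V_BE + (β+1)I_B·R_E, so I_B = (1.07 − 0.7) / (6.28 + 76×0.18) = 0.0186 mA.
I_C = β·I_B = 75×0.0186 = 1.4 mA, and I_E = (β+1)I_B = 1.42 mA.
V_CE = V_CC − I_C·R_C − I_E·R_E = 14 − 1.4×2.7 − 1.42×0.18 = 9.97 V.
V_CE = 9.97 V > 0.2 V confirms active-region operation.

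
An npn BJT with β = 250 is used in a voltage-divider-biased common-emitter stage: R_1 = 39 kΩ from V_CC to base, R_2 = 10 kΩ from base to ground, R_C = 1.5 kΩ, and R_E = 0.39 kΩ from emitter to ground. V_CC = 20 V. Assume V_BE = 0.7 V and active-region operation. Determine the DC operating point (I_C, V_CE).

Thevenize the base divider: V_Th = V_CC·R_2/(R_1+R_2) = 20×10/49 = 4.08 V, R_Th = R_1‖R_2 = 7.96 kΩ.
Base-emitter loop: V_Th = I_B·R_Th + V_BE + (β+1)I_B·R_E, so I_B = (4.08 − 0.7) / (7.96 + 251×0.39) = 0.0319 mA.
I_C = β·I_B = 250×0.0319 = 7.99 mA, and I_E = (β+1)I_B = 8.02 mA.
V_CE = V_CC − I_C·R_C − I_E·R_E = 20 − 7.99×1.5 − 8.02×0.39 = 4.89 V.
V_CE = 4.89 V > 0.2 V confirms active-region operation.

I_C ≈ 8 mA, V_CE ≈ 4.9 V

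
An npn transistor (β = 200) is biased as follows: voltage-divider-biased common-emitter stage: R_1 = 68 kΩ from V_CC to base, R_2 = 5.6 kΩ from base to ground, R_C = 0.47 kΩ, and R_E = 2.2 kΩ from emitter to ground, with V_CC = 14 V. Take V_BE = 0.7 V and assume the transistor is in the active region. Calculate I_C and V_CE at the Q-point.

I_C ≈ 0.16 mA, V_CE ≈ 14 V

Thevenize the base divider: V_Th = V_CC·R_2/(R_1+R_2) = 14×5.6/73.6 = 1.07 V, R_Th = R_1‖R_2 = 5.17 kΩ.
Base-emitter loop: V_Th = I_B·R_Th + V_BE + (β+1)I_B·R_E, so I_B = (1.07 − 0.7) / (5.17 + 201×2.2) = 0.000816 mA.
I_C = β·I_B = 200×0.000816 = 0.163 mA, and I_E = (β+1)I_B = 0.164 mA.
V_CE = V_CC − I_C·R_C − I_E·R_E = 14 − 0.163×0.47 − 0.164×2.2 = 13.6 V.
V_CE = 13.6 V > 0.2 V confirms active-region operation.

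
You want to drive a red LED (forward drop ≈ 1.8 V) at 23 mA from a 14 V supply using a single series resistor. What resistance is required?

The resistor drops V_S − V_D = 14 − 1.8 = 12.2 V at 23 mA.
R = 12.2 V / 23 mA = 0.53 kΩ.

R ≈ 0.53 kΩ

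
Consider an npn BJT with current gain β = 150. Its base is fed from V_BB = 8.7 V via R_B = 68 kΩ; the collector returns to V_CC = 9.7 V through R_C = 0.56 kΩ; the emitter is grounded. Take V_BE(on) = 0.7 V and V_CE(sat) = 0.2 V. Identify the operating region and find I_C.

Assume active: I_B = (8.7 − 0.7)/68 = 0.118 mA, giving I_C = β·I_B = 17.6 mA.
But then V_CE = 9.7 − 17.6×0.56 = -0.182 V < V_CE(sat) = 0.2 V — impossible in the active region.
So the transistor is saturated. With V_CE = 0.2 V, I_C = (V_CC − 0.2)/R_C = 9.5/0.56 = 17 mA.
Check: β·I_B = 17.6 mA > I_C = 17 mA, confirming saturation.

saturation; I_C ≈ 17 mA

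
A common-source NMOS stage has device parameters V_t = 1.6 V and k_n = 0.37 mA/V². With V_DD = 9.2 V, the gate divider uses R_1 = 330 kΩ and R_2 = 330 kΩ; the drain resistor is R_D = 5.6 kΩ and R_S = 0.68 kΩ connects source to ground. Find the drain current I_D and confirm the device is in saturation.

V_G = V_DD·R_2/(R_1+R_2) = 9.2×330/660 = 4.6 V.
Assume saturation: I_D = (k_n/2)(V_GS − V_t)² with V_GS = V_G − I_D·R_S = 4.6 − 0.68·I_D.
Substituting gives 0.0855·I_D² − 1.75·I_D + 1.66 = 0, with roots I_D = 0.997 or 19.5 mA.
The root I_D = 19.5 mA gives V_GS = -8.67 V ≤ V_t, so take I_D = 0.997 mA.
Then V_GS = 3.92 V and V_DS = V_DD − I_D(R_D+R_S) = 9.2 − 0.997×6.28 = 2.94 V.
Saturation requires V_DS ≥ V_GS − V_t = 2.32 V; 2.94 ≥ 2.32 ✓.

I_D ≈ 1 mA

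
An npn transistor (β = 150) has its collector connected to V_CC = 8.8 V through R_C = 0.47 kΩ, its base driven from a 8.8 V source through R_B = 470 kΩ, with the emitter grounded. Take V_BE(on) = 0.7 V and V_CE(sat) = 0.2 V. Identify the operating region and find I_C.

active; I_C ≈ 2.6 mA

Assume active. Base-emitter loop: I_B = (V_BB − V_BE)/R_B = (8.8 − 0.7)/470 = 0.0172 mA.
I_C = β·I_B = 150×0.0172 = 2.59 mA.
V_CE = V_CC − I_C·R_C = 8.8 − 2.59×0.47 = 7.59 V > V_CE(sat), so the active-region assumption holds.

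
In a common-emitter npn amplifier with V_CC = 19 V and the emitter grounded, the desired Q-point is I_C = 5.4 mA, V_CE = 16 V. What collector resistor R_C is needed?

Collector loop: V_CC = I_C·R_C + V_CE.
R_C = (V_CC − V_CE)/I_C = (19 − 16)/5.4 = 0.556 kΩ.

R_C ≈ 0.56 kΩ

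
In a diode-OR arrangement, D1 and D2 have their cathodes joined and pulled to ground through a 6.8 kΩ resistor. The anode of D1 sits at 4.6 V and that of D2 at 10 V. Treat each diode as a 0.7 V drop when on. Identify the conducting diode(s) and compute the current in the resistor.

Only D2 conducts; I_R ≈ 1.4 mA

Assume both conduct. Then node N would need to be at both 4.6−0.7 = 3.9 V and 10−0.7 = 9.3 V, which is impossible.
Assume only D2 conducts: V_N = 10 − 0.7 = 9.3 V, so I_R = 9.3/6.8 = 1.37 mA.
Check D1: its anode-to-cathode voltage is 4.6 − 9.3 = -4.7 V < 0.7 V, so it is off. The assumption is consistent.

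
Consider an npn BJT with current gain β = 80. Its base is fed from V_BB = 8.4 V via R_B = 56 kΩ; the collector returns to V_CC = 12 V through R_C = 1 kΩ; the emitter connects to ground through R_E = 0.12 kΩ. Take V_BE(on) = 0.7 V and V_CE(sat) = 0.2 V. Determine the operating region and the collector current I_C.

Assume active. Base-emitter loop: I_B = (V_BB − V_BE)/(R_B + (β+1)R_E) = (8.4 − 0.7)/(56 + 81×0.12) = 0.117 mA.
I_C = β·I_B = 80×0.117 = 9.37 mA.
V_CE = V_CC − I_C·R_C − I_E·R_E = 12 − 9.37×1 − 9.49×0.12 = 1.49 V > V_CE(sat), so the active-region assumption holds.

active; I_C ≈ 9.4 mA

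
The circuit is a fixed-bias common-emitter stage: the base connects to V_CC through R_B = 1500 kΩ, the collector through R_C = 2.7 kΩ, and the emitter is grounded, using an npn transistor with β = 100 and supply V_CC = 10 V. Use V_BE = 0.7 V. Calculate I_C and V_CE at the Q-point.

Base loop: V_CC = I_B·R_B + V_BE, so I_B = (10 − 0.7)/1500 kΩ = 0.0062 mA.
In the active region I_C = β·I_B = 100 × 0.0062 = 0.62 mA.
Collector loop: V_CE = V_CC − I_C·R_C = 10 − 0.62×2.7 = 8.33 V.
Since V_CE = 8.33 V > V_CE(sat) ≈ 0.2 V, the transistor is in the active region as assumed.

I_C ≈ 0.62 mA, V_CE ≈ 8.3 V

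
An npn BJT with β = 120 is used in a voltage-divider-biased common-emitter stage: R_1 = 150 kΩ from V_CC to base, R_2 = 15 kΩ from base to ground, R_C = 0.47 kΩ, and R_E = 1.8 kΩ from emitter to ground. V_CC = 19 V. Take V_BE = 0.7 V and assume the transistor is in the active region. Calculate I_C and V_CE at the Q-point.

Thevenize the base divider: V_Th = V_CC·R_2/(R_1+R_2) = 19×15/165 = 1.73 V, R_Th = R_1‖R_2 = 13.6 kΩ.
Base-emitter loop: V_Th = I_B·R_Th + V_BE + (β+1)I_B·R_E, so I_B = (1.73 − 0.7) / (13.6 + 121×1.8) = 0.00444 mA.
I_C = β·I_B = 120×0.00444 = 0.533 mA, and I_E = (β+1)I_B = 0.537 mA.
V_CE = V_CC − I_C·R_C − I_E·R_E = 19 − 0.533×0.47 − 0.537×1.8 = 17.8 V.
V_CE = 17.8 V > 0.2 V confirms active-region operation.

I_C ≈ 0.53 mA, V_CE ≈ 18 V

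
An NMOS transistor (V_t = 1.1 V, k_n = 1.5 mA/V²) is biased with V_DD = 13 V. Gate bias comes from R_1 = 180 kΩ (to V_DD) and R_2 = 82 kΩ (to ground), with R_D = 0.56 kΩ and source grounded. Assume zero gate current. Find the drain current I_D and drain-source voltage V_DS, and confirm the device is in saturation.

I_D ≈ 6.6 mA, V_DS ≈ 9.3 V

V_G = V_DD·R_2/(R_1+R_2) = 13×82/262 = 4.07 V. With the source grounded, V_GS = V_G = 4.07 V.
Assume saturation: I_D = (k_n/2)(V_GS − V_t)² = (1.5/2)×(4.07 − 1.1)² = 0.75×2.97² = 6.61 mA.
V_DS = V_DD − I_D·R_D = 13 − 6.61×0.56 = 9.3 V.
Saturation requires V_DS ≥ V_GS − V_t = 2.97 V; 9.3 ≥ 2.97 ✓.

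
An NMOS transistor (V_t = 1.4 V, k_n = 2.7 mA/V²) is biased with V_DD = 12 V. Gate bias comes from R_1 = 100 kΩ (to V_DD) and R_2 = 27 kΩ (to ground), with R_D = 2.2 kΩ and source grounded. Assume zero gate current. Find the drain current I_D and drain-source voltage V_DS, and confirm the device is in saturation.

I_D ≈ 1.8 mA, V_DS ≈ 8.1 V

V_G = V_DD·R_2/(R_1+R_2) = 12×27/127 = 2.55 V. With the source grounded, V_GS = V_G = 2.55 V.
Assume saturation: I_D = (k_n/2)(V_GS − V_t)² = (2.7/2)×(2.55 − 1.4)² = 1.35×1.15² = 1.79 mA.
V_DS = V_DD − I_D·R_D = 12 − 1.79×2.2 = 8.06 V.
Saturation requires V_DS ≥ V_GS − V_t = 1.15 V; 8.06 ≥ 1.15 ✓.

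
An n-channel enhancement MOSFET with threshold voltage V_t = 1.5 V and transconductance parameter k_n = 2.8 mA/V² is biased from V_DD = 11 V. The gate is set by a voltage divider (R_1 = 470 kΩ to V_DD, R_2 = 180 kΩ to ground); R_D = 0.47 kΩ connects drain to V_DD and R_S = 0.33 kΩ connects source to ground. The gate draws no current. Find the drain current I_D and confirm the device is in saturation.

I_D ≈ 1.5 mA

V_G = V_DD·R_2/(R_1+R_2) = 11×180/650 = 3.05 V.
Assume saturation: I_D = (k_n/2)(V_GS − V_t)² with V_GS = V_G − I_D·R_S = 3.05 − 0.33·I_D.
Substituting gives 0.152·I_D² − 2.43·I_D + 3.35 = 0, with roots I_D = 1.52 or 14.4 mA.
The root I_D = 14.4 mA gives V_GS = -1.71 V ≤ V_t, so take I_D = 1.52 mA.
Then V_GS = 2.54 V and V_DS = V_DD − I_D(R_D+R_S) = 11 − 1.52×0.8 = 9.78 V.
Saturation requires V_DS ≥ V_GS − V_t = 1.04 V; 9.78 ≥ 1.04 ✓.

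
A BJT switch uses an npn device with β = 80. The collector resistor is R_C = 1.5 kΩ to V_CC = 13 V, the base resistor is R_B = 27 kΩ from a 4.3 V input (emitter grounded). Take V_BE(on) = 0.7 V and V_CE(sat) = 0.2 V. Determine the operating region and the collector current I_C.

Assume active: I_B = (4.3 − 0.7)/27 = 0.133 mA, giving I_C = β·I_B = 10.7 mA.
But then V_CE = 13 − 10.7×1.5 = -3 V < V_CE(sat) = 0.2 V — impossible in the active region.
So the transistor is saturated. With V_CE = 0.2 V, I_C = (V_CC − 0.2)/R_C = 12.8/1.5 = 8.53 mA.
Check: β·I_B = 10.7 mA > I_C = 8.53 mA, confirming saturation.

saturation; I_C ≈ 8.5 mA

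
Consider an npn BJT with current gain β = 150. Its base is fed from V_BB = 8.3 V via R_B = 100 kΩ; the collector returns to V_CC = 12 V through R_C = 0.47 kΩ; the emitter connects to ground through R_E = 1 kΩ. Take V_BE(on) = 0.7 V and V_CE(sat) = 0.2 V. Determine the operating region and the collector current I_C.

active; I_C ≈ 4.5 mA

Assume active. Base-emitter loop: I_B = (V_BB − V_BE)/(R_B + (β+1)R_E) = (8.3 − 0.7)/(100 + 151×1) = 0.0303 mA.
I_C = β·I_B = 150×0.0303 = 4.54 mA.
V_CE = V_CC − I_C·R_C − I_E·R_E = 12 − 4.54×0.47 − 4.57×1 = 5.29 V > V_CE(sat), so the active-region assumption holds.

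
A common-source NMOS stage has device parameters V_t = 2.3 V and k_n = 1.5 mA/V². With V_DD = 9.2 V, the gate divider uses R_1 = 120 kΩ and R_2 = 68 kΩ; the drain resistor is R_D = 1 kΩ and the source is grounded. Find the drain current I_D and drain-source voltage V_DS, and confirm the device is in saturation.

V_G = V_DD·R_2/(R_1+R_2) = 9.2×68/188 = 3.33 V. With the source grounded, V_GS = V_G = 3.33 V.
Assume saturation: I_D = (k_n/2)(V_GS − V_t)² = (1.5/2)×(3.33 − 2.3)² = 0.75×1.03² = 0.792 mA.
V_DS = V_DD − I_D·R_D = 9.2 − 0.792×1 = 8.41 V.
Saturation requires V_DS ≥ V_GS − V_t = 1.03 V; 8.41 ≥ 1.03 ✓.

I_D ≈ 0.79 mA, V_DS ≈ 8.4 V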